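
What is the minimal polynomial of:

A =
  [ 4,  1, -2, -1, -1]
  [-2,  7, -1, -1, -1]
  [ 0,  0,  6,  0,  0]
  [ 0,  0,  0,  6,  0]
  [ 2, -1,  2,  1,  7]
x^3 - 18*x^2 + 108*x - 216

The characteristic polynomial is χ_A(x) = (x - 6)^5, so the eigenvalues are known. The minimal polynomial is
  m_A(x) = Π_λ (x − λ)^{k_λ}
where k_λ is the size of the *largest* Jordan block for λ (equivalently, the smallest k with (A − λI)^k v = 0 for every generalised eigenvector v of λ).

  λ = 6: largest Jordan block has size 3, contributing (x − 6)^3

So m_A(x) = (x - 6)^3 = x^3 - 18*x^2 + 108*x - 216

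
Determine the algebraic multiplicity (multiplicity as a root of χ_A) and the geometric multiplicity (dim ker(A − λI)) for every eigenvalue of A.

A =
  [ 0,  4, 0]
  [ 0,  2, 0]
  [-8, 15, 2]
λ = 0: alg = 1, geom = 1; λ = 2: alg = 2, geom = 1

Step 1 — factor the characteristic polynomial to read off the algebraic multiplicities:
  χ_A(x) = x*(x - 2)^2

Step 2 — compute geometric multiplicities via the rank-nullity identity g(λ) = n − rank(A − λI):
  rank(A − (0)·I) = 2, so dim ker(A − (0)·I) = n − 2 = 1
  rank(A − (2)·I) = 2, so dim ker(A − (2)·I) = n − 2 = 1

Summary:
  λ = 0: algebraic multiplicity = 1, geometric multiplicity = 1
  λ = 2: algebraic multiplicity = 2, geometric multiplicity = 1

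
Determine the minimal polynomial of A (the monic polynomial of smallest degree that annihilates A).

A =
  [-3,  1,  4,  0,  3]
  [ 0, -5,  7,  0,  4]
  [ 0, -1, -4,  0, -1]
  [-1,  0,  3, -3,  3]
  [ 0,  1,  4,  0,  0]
x^3 + 9*x^2 + 27*x + 27

The characteristic polynomial is χ_A(x) = (x + 3)^5, so the eigenvalues are known. The minimal polynomial is
  m_A(x) = Π_λ (x − λ)^{k_λ}
where k_λ is the size of the *largest* Jordan block for λ (equivalently, the smallest k with (A − λI)^k v = 0 for every generalised eigenvector v of λ).

  λ = -3: largest Jordan block has size 3, contributing (x + 3)^3

So m_A(x) = (x + 3)^3 = x^3 + 9*x^2 + 27*x + 27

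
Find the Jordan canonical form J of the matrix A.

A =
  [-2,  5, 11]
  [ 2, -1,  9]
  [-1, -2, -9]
J_3(-4)

The characteristic polynomial is
  det(x·I − A) = x^3 + 12*x^2 + 48*x + 64 = (x + 4)^3

Eigenvalues and multiplicities (the geometric multiplicity of λ is n − rank(A − λI), which equals the number of Jordan blocks for λ):
  λ = -4: algebraic multiplicity = 3, geometric multiplicity = 1

Determining the block sizes for each eigenvalue:
  λ = -4: one block (gm = 1), so the single block has size am = 3 → block sizes [3]

Assembling the blocks gives a Jordan form
J =
  [-4,  1,  0]
  [ 0, -4,  1]
  [ 0,  0, -4]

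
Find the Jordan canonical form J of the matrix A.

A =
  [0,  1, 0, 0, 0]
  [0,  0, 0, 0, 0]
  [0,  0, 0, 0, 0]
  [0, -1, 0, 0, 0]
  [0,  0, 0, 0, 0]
J_2(0) ⊕ J_1(0) ⊕ J_1(0) ⊕ J_1(0)

The characteristic polynomial is
  det(x·I − A) = x^5

Eigenvalues and multiplicities (the geometric multiplicity of λ is n − rank(A − λI), which equals the number of Jordan blocks for λ):
  λ = 0: algebraic multiplicity = 5, geometric multiplicity = 4

Determining the block sizes for each eigenvalue:
  λ = 0: 4 blocks summing to 5 forces exactly one block of size 2 and the rest size 1 → block sizes [2, 1, 1, 1]

Assembling the blocks gives a Jordan form
J =
  [0, 1, 0, 0, 0]
  [0, 0, 0, 0, 0]
  [0, 0, 0, 0, 0]
  [0, 0, 0, 0, 0]
  [0, 0, 0, 0, 0]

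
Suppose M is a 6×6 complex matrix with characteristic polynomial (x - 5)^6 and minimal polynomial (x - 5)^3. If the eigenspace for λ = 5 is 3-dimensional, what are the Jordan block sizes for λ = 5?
Block sizes for λ = 5: [3, 2, 1]

Step 1 — from the characteristic polynomial, algebraic multiplicity of λ = 5 is 6. From dim ker(M − (5)·I) = 3, there are exactly 3 Jordan blocks for λ = 5.
Step 2 — from the minimal polynomial, the factor (x − 5)^3 tells us the largest block for λ = 5 has size 3.
Step 3 — with total size 6, 3 blocks, and largest block 3, the block sizes (in nonincreasing order) are [3, 2, 1].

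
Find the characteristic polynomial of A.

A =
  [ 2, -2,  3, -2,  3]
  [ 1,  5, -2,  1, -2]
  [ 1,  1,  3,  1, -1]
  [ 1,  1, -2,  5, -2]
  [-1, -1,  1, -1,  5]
x^5 - 20*x^4 + 160*x^3 - 640*x^2 + 1280*x - 1024

Expanding det(x·I − A) (e.g. by cofactor expansion or by noting that A is similar to its Jordan form J, which has the same characteristic polynomial as A) gives
  χ_A(x) = x^5 - 20*x^4 + 160*x^3 - 640*x^2 + 1280*x - 1024
which factors as (x - 4)^5. The eigenvalues (with algebraic multiplicities) are λ = 4 with multiplicity 5.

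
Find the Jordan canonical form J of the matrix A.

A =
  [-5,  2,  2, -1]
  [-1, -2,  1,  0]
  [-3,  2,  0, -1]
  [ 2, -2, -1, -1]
J_3(-2) ⊕ J_1(-2)

The characteristic polynomial is
  det(x·I − A) = x^4 + 8*x^3 + 24*x^2 + 32*x + 16 = (x + 2)^4

Eigenvalues and multiplicities (the geometric multiplicity of λ is n − rank(A − λI), which equals the number of Jordan blocks for λ):
  λ = -2: algebraic multiplicity = 4, geometric multiplicity = 2

Determining the block sizes for each eigenvalue:
  λ = -2: with am = 4 and gm = 2, the partition is not yet determined (e.g. several partitions of 4 into 2 parts exist). Let N = A − (-2)·I. Computing rank(N^1) = 2, rank(N^2) = 1, rank(N^3) = 0; the number of blocks of size ≥ j is rank(N^{j−1}) − rank(N^j), giving [2, 1, 1]. So we have 1 block(s) of size 3, 1 block(s) of size 1 → block sizes [3, 1]

Assembling the blocks gives a Jordan form
J =
  [-2,  1,  0,  0]
  [ 0, -2,  1,  0]
  [ 0,  0, -2,  0]
  [ 0,  0,  0, -2]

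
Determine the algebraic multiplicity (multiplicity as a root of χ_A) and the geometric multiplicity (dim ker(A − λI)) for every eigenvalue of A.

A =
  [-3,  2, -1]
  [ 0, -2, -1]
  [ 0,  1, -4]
λ = -3: alg = 3, geom = 1

Step 1 — factor the characteristic polynomial to read off the algebraic multiplicities:
  χ_A(x) = (x + 3)^3

Step 2 — compute geometric multiplicities via the rank-nullity identity g(λ) = n − rank(A − λI):
  rank(A − (-3)·I) = 2, so dim ker(A − (-3)·I) = n − 2 = 1

Summary:
  λ = -3: algebraic multiplicity = 3, geometric multiplicity = 1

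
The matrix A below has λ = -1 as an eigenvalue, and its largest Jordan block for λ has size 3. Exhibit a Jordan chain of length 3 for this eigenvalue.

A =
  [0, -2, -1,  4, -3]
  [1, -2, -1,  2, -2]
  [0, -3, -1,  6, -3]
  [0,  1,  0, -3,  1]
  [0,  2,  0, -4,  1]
A Jordan chain for λ = -1 of length 3:
v_1 = (-1, 0, -3, 1, 2)ᵀ
v_2 = (1, 1, 0, 0, 0)ᵀ
v_3 = (1, 0, 0, 0, 0)ᵀ

Let N = A − (-1)·I. We want v_3 with N^3 v_3 = 0 but N^2 v_3 ≠ 0; then v_{j-1} := N · v_j for j = 3, …, 2.

Pick v_3 = (1, 0, 0, 0, 0)ᵀ.
Then v_2 = N · v_3 = (1, 1, 0, 0, 0)ᵀ.
Then v_1 = N · v_2 = (-1, 0, -3, 1, 2)ᵀ.

Sanity check: (A − (-1)·I) v_1 = (0, 0, 0, 0, 0)ᵀ = 0. ✓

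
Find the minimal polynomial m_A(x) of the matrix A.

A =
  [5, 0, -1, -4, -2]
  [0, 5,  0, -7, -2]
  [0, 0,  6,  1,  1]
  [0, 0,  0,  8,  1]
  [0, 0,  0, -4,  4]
x^4 - 23*x^3 + 198*x^2 - 756*x + 1080

The characteristic polynomial is χ_A(x) = (x - 6)^3*(x - 5)^2, so the eigenvalues are known. The minimal polynomial is
  m_A(x) = Π_λ (x − λ)^{k_λ}
where k_λ is the size of the *largest* Jordan block for λ (equivalently, the smallest k with (A − λI)^k v = 0 for every generalised eigenvector v of λ).

  λ = 5: largest Jordan block has size 1, contributing (x − 5)
  λ = 6: largest Jordan block has size 3, contributing (x − 6)^3

So m_A(x) = (x - 6)^3*(x - 5) = x^4 - 23*x^3 + 198*x^2 - 756*x + 1080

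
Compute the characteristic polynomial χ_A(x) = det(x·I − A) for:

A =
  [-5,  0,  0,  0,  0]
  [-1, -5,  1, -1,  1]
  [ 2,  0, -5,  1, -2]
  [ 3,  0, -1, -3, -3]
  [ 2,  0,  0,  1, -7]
x^5 + 25*x^4 + 250*x^3 + 1250*x^2 + 3125*x + 3125

Expanding det(x·I − A) (e.g. by cofactor expansion or by noting that A is similar to its Jordan form J, which has the same characteristic polynomial as A) gives
  χ_A(x) = x^5 + 25*x^4 + 250*x^3 + 1250*x^2 + 3125*x + 3125
which factors as (x + 5)^5. The eigenvalues (with algebraic multiplicities) are λ = -5 with multiplicity 5.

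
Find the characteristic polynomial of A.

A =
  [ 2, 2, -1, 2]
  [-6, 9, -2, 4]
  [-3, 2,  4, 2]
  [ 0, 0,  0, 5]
x^4 - 20*x^3 + 150*x^2 - 500*x + 625

Expanding det(x·I − A) (e.g. by cofactor expansion or by noting that A is similar to its Jordan form J, which has the same characteristic polynomial as A) gives
  χ_A(x) = x^4 - 20*x^3 + 150*x^2 - 500*x + 625
which factors as (x - 5)^4. The eigenvalues (with algebraic multiplicities) are λ = 5 with multiplicity 4.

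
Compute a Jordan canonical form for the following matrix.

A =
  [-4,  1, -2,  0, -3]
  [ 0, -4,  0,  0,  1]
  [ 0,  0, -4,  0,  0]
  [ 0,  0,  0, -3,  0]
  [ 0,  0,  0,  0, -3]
J_2(-4) ⊕ J_1(-4) ⊕ J_1(-3) ⊕ J_1(-3)

The characteristic polynomial is
  det(x·I − A) = x^5 + 18*x^4 + 129*x^3 + 460*x^2 + 816*x + 576 = (x + 3)^2*(x + 4)^3

Eigenvalues and multiplicities (the geometric multiplicity of λ is n − rank(A − λI), which equals the number of Jordan blocks for λ):
  λ = -4: algebraic multiplicity = 3, geometric multiplicity = 2
  λ = -3: algebraic multiplicity = 2, geometric multiplicity = 2

Determining the block sizes for each eigenvalue:
  λ = -4: 2 blocks summing to 3 forces exactly one block of size 2 and the rest size 1 → block sizes [2, 1]
  λ = -3: gm = am = 2, so every block has size 1 → block sizes [1, 1]

Assembling the blocks gives a Jordan form
J =
  [-4,  1,  0,  0,  0]
  [ 0, -4,  0,  0,  0]
  [ 0,  0, -4,  0,  0]
  [ 0,  0,  0, -3,  0]
  [ 0,  0,  0,  0, -3]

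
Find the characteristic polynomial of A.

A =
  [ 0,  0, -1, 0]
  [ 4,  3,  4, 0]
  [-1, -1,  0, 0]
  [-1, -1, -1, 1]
x^4 - 4*x^3 + 6*x^2 - 4*x + 1

Expanding det(x·I − A) (e.g. by cofactor expansion or by noting that A is similar to its Jordan form J, which has the same characteristic polynomial as A) gives
  χ_A(x) = x^4 - 4*x^3 + 6*x^2 - 4*x + 1
which factors as (x - 1)^4. The eigenvalues (with algebraic multiplicities) are λ = 1 with multiplicity 4.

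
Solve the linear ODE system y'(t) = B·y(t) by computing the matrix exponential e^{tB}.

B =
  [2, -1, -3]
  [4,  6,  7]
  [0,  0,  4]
e^{tB} =
  [-2*t*exp(4*t) + exp(4*t), -t*exp(4*t), -t^2*exp(4*t)/2 - 3*t*exp(4*t)]
  [4*t*exp(4*t), 2*t*exp(4*t) + exp(4*t), t^2*exp(4*t) + 7*t*exp(4*t)]
  [0, 0, exp(4*t)]

Strategy: write B = P · J · P⁻¹ where J is a Jordan canonical form, so e^{tB} = P · e^{tJ} · P⁻¹, and e^{tJ} can be computed block-by-block.

B has Jordan form
J =
  [4, 1, 0]
  [0, 4, 1]
  [0, 0, 4]
(up to reordering of blocks).

Per-block formulas:
  For a 3×3 Jordan block J_3(4): exp(t · J_3(4)) = e^(4t)·(I + t·N + (t^2/2)·N^2), where N is the 3×3 nilpotent shift.

After assembling e^{tJ} and conjugating by P, we get:

e^{tB} =
  [-2*t*exp(4*t) + exp(4*t), -t*exp(4*t), -t^2*exp(4*t)/2 - 3*t*exp(4*t)]
  [4*t*exp(4*t), 2*t*exp(4*t) + exp(4*t), t^2*exp(4*t) + 7*t*exp(4*t)]
  [0, 0, exp(4*t)]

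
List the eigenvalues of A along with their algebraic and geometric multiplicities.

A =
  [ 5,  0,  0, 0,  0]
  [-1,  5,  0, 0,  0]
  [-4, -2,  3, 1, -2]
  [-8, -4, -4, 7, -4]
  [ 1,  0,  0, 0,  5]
λ = 5: alg = 5, geom = 3

Step 1 — factor the characteristic polynomial to read off the algebraic multiplicities:
  χ_A(x) = (x - 5)^5

Step 2 — compute geometric multiplicities via the rank-nullity identity g(λ) = n − rank(A − λI):
  rank(A − (5)·I) = 2, so dim ker(A − (5)·I) = n − 2 = 3

Summary:
  λ = 5: algebraic multiplicity = 5, geometric multiplicity = 3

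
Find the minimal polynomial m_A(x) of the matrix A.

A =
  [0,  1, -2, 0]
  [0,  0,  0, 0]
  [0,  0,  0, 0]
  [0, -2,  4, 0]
x^2

The characteristic polynomial is χ_A(x) = x^4, so the eigenvalues are known. The minimal polynomial is
  m_A(x) = Π_λ (x − λ)^{k_λ}
where k_λ is the size of the *largest* Jordan block for λ (equivalently, the smallest k with (A − λI)^k v = 0 for every generalised eigenvector v of λ).

  λ = 0: largest Jordan block has size 2, contributing (x − 0)^2

So m_A(x) = x^2 = x^2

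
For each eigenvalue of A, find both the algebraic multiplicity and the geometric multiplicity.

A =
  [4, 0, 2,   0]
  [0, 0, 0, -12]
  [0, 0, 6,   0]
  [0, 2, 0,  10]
λ = 4: alg = 2, geom = 2; λ = 6: alg = 2, geom = 2

Step 1 — factor the characteristic polynomial to read off the algebraic multiplicities:
  χ_A(x) = (x - 6)^2*(x - 4)^2

Step 2 — compute geometric multiplicities via the rank-nullity identity g(λ) = n − rank(A − λI):
  rank(A − (4)·I) = 2, so dim ker(A − (4)·I) = n − 2 = 2
  rank(A − (6)·I) = 2, so dim ker(A − (6)·I) = n − 2 = 2

Summary:
  λ = 4: algebraic multiplicity = 2, geometric multiplicity = 2
  λ = 6: algebraic multiplicity = 2, geometric multiplicity = 2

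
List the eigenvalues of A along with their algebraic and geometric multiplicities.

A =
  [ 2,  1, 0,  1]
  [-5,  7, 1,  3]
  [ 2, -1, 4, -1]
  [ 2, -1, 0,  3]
λ = 4: alg = 4, geom = 2

Step 1 — factor the characteristic polynomial to read off the algebraic multiplicities:
  χ_A(x) = (x - 4)^4

Step 2 — compute geometric multiplicities via the rank-nullity identity g(λ) = n − rank(A − λI):
  rank(A − (4)·I) = 2, so dim ker(A − (4)·I) = n − 2 = 2

Summary:
  λ = 4: algebraic multiplicity = 4, geometric multiplicity = 2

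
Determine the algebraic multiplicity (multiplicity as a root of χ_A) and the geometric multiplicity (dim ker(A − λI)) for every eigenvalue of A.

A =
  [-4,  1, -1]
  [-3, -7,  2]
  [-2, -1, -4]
λ = -5: alg = 3, geom = 1

Step 1 — factor the characteristic polynomial to read off the algebraic multiplicities:
  χ_A(x) = (x + 5)^3

Step 2 — compute geometric multiplicities via the rank-nullity identity g(λ) = n − rank(A − λI):
  rank(A − (-5)·I) = 2, so dim ker(A − (-5)·I) = n − 2 = 1

Summary:
  λ = -5: algebraic multiplicity = 3, geometric multiplicity = 1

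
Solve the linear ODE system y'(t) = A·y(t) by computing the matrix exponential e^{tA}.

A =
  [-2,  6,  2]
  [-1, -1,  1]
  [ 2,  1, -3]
e^{tA} =
  [-t^2*exp(-2*t) + exp(-2*t), 4*t^2*exp(-2*t) + 6*t*exp(-2*t), 2*t^2*exp(-2*t) + 2*t*exp(-2*t)]
  [t^2*exp(-2*t)/2 - t*exp(-2*t), -2*t^2*exp(-2*t) + t*exp(-2*t) + exp(-2*t), -t^2*exp(-2*t) + t*exp(-2*t)]
  [-3*t^2*exp(-2*t)/2 + 2*t*exp(-2*t), 6*t^2*exp(-2*t) + t*exp(-2*t), 3*t^2*exp(-2*t) - t*exp(-2*t) + exp(-2*t)]

Strategy: write A = P · J · P⁻¹ where J is a Jordan canonical form, so e^{tA} = P · e^{tJ} · P⁻¹, and e^{tJ} can be computed block-by-block.

A has Jordan form
J =
  [-2,  1,  0]
  [ 0, -2,  1]
  [ 0,  0, -2]
(up to reordering of blocks).

Per-block formulas:
  For a 3×3 Jordan block J_3(-2): exp(t · J_3(-2)) = e^(-2t)·(I + t·N + (t^2/2)·N^2), where N is the 3×3 nilpotent shift.

After assembling e^{tJ} and conjugating by P, we get:

e^{tA} =
  [-t^2*exp(-2*t) + exp(-2*t), 4*t^2*exp(-2*t) + 6*t*exp(-2*t), 2*t^2*exp(-2*t) + 2*t*exp(-2*t)]
  [t^2*exp(-2*t)/2 - t*exp(-2*t), -2*t^2*exp(-2*t) + t*exp(-2*t) + exp(-2*t), -t^2*exp(-2*t) + t*exp(-2*t)]
  [-3*t^2*exp(-2*t)/2 + 2*t*exp(-2*t), 6*t^2*exp(-2*t) + t*exp(-2*t), 3*t^2*exp(-2*t) - t*exp(-2*t) + exp(-2*t)]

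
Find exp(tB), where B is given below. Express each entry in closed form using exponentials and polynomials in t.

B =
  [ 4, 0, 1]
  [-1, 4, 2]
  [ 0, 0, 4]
e^{tB} =
  [exp(4*t), 0, t*exp(4*t)]
  [-t*exp(4*t), exp(4*t), -t^2*exp(4*t)/2 + 2*t*exp(4*t)]
  [0, 0, exp(4*t)]

Strategy: write B = P · J · P⁻¹ where J is a Jordan canonical form, so e^{tB} = P · e^{tJ} · P⁻¹, and e^{tJ} can be computed block-by-block.

B has Jordan form
J =
  [4, 1, 0]
  [0, 4, 1]
  [0, 0, 4]
(up to reordering of blocks).

Per-block formulas:
  For a 3×3 Jordan block J_3(4): exp(t · J_3(4)) = e^(4t)·(I + t·N + (t^2/2)·N^2), where N is the 3×3 nilpotent shift.

After assembling e^{tJ} and conjugating by P, we get:

e^{tB} =
  [exp(4*t), 0, t*exp(4*t)]
  [-t*exp(4*t), exp(4*t), -t^2*exp(4*t)/2 + 2*t*exp(4*t)]
  [0, 0, exp(4*t)]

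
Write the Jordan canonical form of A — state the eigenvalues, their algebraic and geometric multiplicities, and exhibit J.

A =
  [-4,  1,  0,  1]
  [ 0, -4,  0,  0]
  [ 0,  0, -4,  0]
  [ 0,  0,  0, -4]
J_2(-4) ⊕ J_1(-4) ⊕ J_1(-4)

The characteristic polynomial is
  det(x·I − A) = x^4 + 16*x^3 + 96*x^2 + 256*x + 256 = (x + 4)^4

Eigenvalues and multiplicities (the geometric multiplicity of λ is n − rank(A − λI), which equals the number of Jordan blocks for λ):
  λ = -4: algebraic multiplicity = 4, geometric multiplicity = 3

Determining the block sizes for each eigenvalue:
  λ = -4: 3 blocks summing to 4 forces exactly one block of size 2 and the rest size 1 → block sizes [2, 1, 1]

Assembling the blocks gives a Jordan form
J =
  [-4,  1,  0,  0]
  [ 0, -4,  0,  0]
  [ 0,  0, -4,  0]
  [ 0,  0,  0, -4]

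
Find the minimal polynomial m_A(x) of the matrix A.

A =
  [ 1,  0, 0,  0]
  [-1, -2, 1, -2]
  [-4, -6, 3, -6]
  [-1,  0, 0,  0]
x^2 - x

The characteristic polynomial is χ_A(x) = x^2*(x - 1)^2, so the eigenvalues are known. The minimal polynomial is
  m_A(x) = Π_λ (x − λ)^{k_λ}
where k_λ is the size of the *largest* Jordan block for λ (equivalently, the smallest k with (A − λI)^k v = 0 for every generalised eigenvector v of λ).

  λ = 0: largest Jordan block has size 1, contributing (x − 0)
  λ = 1: largest Jordan block has size 1, contributing (x − 1)

So m_A(x) = x*(x - 1) = x^2 - x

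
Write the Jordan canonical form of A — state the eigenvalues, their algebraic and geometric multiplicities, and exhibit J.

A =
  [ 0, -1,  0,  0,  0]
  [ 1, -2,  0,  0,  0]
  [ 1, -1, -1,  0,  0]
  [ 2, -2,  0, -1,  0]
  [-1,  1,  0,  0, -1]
J_2(-1) ⊕ J_1(-1) ⊕ J_1(-1) ⊕ J_1(-1)

The characteristic polynomial is
  det(x·I − A) = x^5 + 5*x^4 + 10*x^3 + 10*x^2 + 5*x + 1 = (x + 1)^5

Eigenvalues and multiplicities (the geometric multiplicity of λ is n − rank(A − λI), which equals the number of Jordan blocks for λ):
  λ = -1: algebraic multiplicity = 5, geometric multiplicity = 4

Determining the block sizes for each eigenvalue:
  λ = -1: 4 blocks summing to 5 forces exactly one block of size 2 and the rest size 1 → block sizes [2, 1, 1, 1]

Assembling the blocks gives a Jordan form
J =
  [-1,  1,  0,  0,  0]
  [ 0, -1,  0,  0,  0]
  [ 0,  0, -1,  0,  0]
  [ 0,  0,  0, -1,  0]
  [ 0,  0,  0,  0, -1]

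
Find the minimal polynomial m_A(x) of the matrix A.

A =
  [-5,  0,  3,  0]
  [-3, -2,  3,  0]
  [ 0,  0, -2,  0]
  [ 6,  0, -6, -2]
x^2 + 7*x + 10

The characteristic polynomial is χ_A(x) = (x + 2)^3*(x + 5), so the eigenvalues are known. The minimal polynomial is
  m_A(x) = Π_λ (x − λ)^{k_λ}
where k_λ is the size of the *largest* Jordan block for λ (equivalently, the smallest k with (A − λI)^k v = 0 for every generalised eigenvector v of λ).

  λ = -5: largest Jordan block has size 1, contributing (x + 5)
  λ = -2: largest Jordan block has size 1, contributing (x + 2)

So m_A(x) = (x + 2)*(x + 5) = x^2 + 7*x + 10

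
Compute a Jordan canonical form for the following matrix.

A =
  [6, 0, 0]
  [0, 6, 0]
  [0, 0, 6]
J_1(6) ⊕ J_1(6) ⊕ J_1(6)

The characteristic polynomial is
  det(x·I − A) = x^3 - 18*x^2 + 108*x - 216 = (x - 6)^3

Eigenvalues and multiplicities (the geometric multiplicity of λ is n − rank(A − λI), which equals the number of Jordan blocks for λ):
  λ = 6: algebraic multiplicity = 3, geometric multiplicity = 3

Determining the block sizes for each eigenvalue:
  λ = 6: gm = am = 3, so every block has size 1 → block sizes [1, 1, 1]

Assembling the blocks gives a Jordan form
J =
  [6, 0, 0]
  [0, 6, 0]
  [0, 0, 6]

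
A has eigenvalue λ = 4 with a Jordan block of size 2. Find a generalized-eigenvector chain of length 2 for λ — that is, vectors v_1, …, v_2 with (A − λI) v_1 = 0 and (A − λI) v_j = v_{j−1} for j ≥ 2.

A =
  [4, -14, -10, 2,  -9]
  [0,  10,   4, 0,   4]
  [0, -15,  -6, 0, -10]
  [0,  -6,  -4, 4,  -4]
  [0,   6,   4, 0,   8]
A Jordan chain for λ = 4 of length 2:
v_1 = (-14, 6, -15, -6, 6)ᵀ
v_2 = (0, 1, 0, 0, 0)ᵀ

Let N = A − (4)·I. We want v_2 with N^2 v_2 = 0 but N^1 v_2 ≠ 0; then v_{j-1} := N · v_j for j = 2, …, 2.

Pick v_2 = (0, 1, 0, 0, 0)ᵀ.
Then v_1 = N · v_2 = (-14, 6, -15, -6, 6)ᵀ.

Sanity check: (A − (4)·I) v_1 = (0, 0, 0, 0, 0)ᵀ = 0. ✓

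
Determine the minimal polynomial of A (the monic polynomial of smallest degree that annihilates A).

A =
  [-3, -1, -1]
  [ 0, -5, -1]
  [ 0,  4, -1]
x^3 + 9*x^2 + 27*x + 27

The characteristic polynomial is χ_A(x) = (x + 3)^3, so the eigenvalues are known. The minimal polynomial is
  m_A(x) = Π_λ (x − λ)^{k_λ}
where k_λ is the size of the *largest* Jordan block for λ (equivalently, the smallest k with (A − λI)^k v = 0 for every generalised eigenvector v of λ).

  λ = -3: largest Jordan block has size 3, contributing (x + 3)^3

So m_A(x) = (x + 3)^3 = x^3 + 9*x^2 + 27*x + 27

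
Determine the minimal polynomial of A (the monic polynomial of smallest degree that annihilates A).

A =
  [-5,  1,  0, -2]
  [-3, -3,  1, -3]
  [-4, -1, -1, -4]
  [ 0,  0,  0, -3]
x^3 + 9*x^2 + 27*x + 27

The characteristic polynomial is χ_A(x) = (x + 3)^4, so the eigenvalues are known. The minimal polynomial is
  m_A(x) = Π_λ (x − λ)^{k_λ}
where k_λ is the size of the *largest* Jordan block for λ (equivalently, the smallest k with (A − λI)^k v = 0 for every generalised eigenvector v of λ).

  λ = -3: largest Jordan block has size 3, contributing (x + 3)^3

So m_A(x) = (x + 3)^3 = x^3 + 9*x^2 + 27*x + 27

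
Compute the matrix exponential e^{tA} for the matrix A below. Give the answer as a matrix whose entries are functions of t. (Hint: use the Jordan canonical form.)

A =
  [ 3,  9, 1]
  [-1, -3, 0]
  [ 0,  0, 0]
e^{tA} =
  [3*t + 1, 9*t, 3*t^2/2 + t]
  [-t, 1 - 3*t, -t^2/2]
  [0, 0, 1]

Strategy: write A = P · J · P⁻¹ where J is a Jordan canonical form, so e^{tA} = P · e^{tJ} · P⁻¹, and e^{tJ} can be computed block-by-block.

A has Jordan form
J =
  [0, 1, 0]
  [0, 0, 1]
  [0, 0, 0]
(up to reordering of blocks).

Per-block formulas:
  For a 3×3 Jordan block J_3(0): exp(t · J_3(0)) = e^(0t)·(I + t·N + (t^2/2)·N^2), where N is the 3×3 nilpotent shift.

After assembling e^{tJ} and conjugating by P, we get:

e^{tA} =
  [3*t + 1, 9*t, 3*t^2/2 + t]
  [-t, 1 - 3*t, -t^2/2]
  [0, 0, 1]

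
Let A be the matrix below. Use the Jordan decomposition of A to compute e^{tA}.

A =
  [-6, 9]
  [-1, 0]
e^{tA} =
  [-3*t*exp(-3*t) + exp(-3*t), 9*t*exp(-3*t)]
  [-t*exp(-3*t), 3*t*exp(-3*t) + exp(-3*t)]

Strategy: write A = P · J · P⁻¹ where J is a Jordan canonical form, so e^{tA} = P · e^{tJ} · P⁻¹, and e^{tJ} can be computed block-by-block.

A has Jordan form
J =
  [-3,  1]
  [ 0, -3]
(up to reordering of blocks).

Per-block formulas:
  For a 2×2 Jordan block J_2(-3): exp(t · J_2(-3)) = e^(-3t)·(I + t·N), where N is the 2×2 nilpotent shift.

After assembling e^{tJ} and conjugating by P, we get:

e^{tA} =
  [-3*t*exp(-3*t) + exp(-3*t), 9*t*exp(-3*t)]
  [-t*exp(-3*t), 3*t*exp(-3*t) + exp(-3*t)]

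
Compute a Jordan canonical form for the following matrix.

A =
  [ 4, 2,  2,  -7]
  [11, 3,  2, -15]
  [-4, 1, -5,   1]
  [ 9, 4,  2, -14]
J_2(-3) ⊕ J_2(-3)

The characteristic polynomial is
  det(x·I − A) = x^4 + 12*x^3 + 54*x^2 + 108*x + 81 = (x + 3)^4

Eigenvalues and multiplicities (the geometric multiplicity of λ is n − rank(A − λI), which equals the number of Jordan blocks for λ):
  λ = -3: algebraic multiplicity = 4, geometric multiplicity = 2

Determining the block sizes for each eigenvalue:
  λ = -3: with am = 4 and gm = 2, the partition is not yet determined (e.g. several partitions of 4 into 2 parts exist). Let N = A − (-3)·I. Computing rank(N^1) = 2, rank(N^2) = 0; the number of blocks of size ≥ j is rank(N^{j−1}) − rank(N^j), giving [2, 2]. So we have 2 block(s) of size 2 → block sizes [2, 2]

Assembling the blocks gives a Jordan form
J =
  [-3,  1,  0,  0]
  [ 0, -3,  0,  0]
  [ 0,  0, -3,  1]
  [ 0,  0,  0, -3]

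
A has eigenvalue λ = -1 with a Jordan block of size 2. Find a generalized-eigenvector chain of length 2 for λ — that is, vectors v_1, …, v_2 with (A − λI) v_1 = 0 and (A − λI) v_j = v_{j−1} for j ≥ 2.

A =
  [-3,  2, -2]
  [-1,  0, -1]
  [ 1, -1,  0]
A Jordan chain for λ = -1 of length 2:
v_1 = (-2, -1, 1)ᵀ
v_2 = (1, 0, 0)ᵀ

Let N = A − (-1)·I. We want v_2 with N^2 v_2 = 0 but N^1 v_2 ≠ 0; then v_{j-1} := N · v_j for j = 2, …, 2.

Pick v_2 = (1, 0, 0)ᵀ.
Then v_1 = N · v_2 = (-2, -1, 1)ᵀ.

Sanity check: (A − (-1)·I) v_1 = (0, 0, 0)ᵀ = 0. ✓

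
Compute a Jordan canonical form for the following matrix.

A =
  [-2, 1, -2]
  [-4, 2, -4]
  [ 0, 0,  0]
J_2(0) ⊕ J_1(0)

The characteristic polynomial is
  det(x·I − A) = x^3

Eigenvalues and multiplicities (the geometric multiplicity of λ is n − rank(A − λI), which equals the number of Jordan blocks for λ):
  λ = 0: algebraic multiplicity = 3, geometric multiplicity = 2

Determining the block sizes for each eigenvalue:
  λ = 0: 2 blocks summing to 3 forces exactly one block of size 2 and the rest size 1 → block sizes [2, 1]

Assembling the blocks gives a Jordan form
J =
  [0, 1, 0]
  [0, 0, 0]
  [0, 0, 0]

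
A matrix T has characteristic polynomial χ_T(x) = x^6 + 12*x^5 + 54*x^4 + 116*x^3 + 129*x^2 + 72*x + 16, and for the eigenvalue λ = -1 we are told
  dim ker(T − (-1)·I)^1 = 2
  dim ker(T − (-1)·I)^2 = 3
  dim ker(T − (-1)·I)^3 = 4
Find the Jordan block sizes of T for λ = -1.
Block sizes for λ = -1: [3, 1]

From the dimensions of kernels of powers, the number of Jordan blocks of size at least j is d_j − d_{j−1} where d_j = dim ker(N^j) (with d_0 = 0). Computing the differences gives [2, 1, 1].
The number of blocks of size exactly k is (#blocks of size ≥ k) − (#blocks of size ≥ k + 1), so the partition is: 1 block(s) of size 1, 1 block(s) of size 3.
In nonincreasing order the block sizes are [3, 1].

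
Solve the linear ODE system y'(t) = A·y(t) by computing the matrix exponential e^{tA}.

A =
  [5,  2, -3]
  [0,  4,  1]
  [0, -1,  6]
e^{tA} =
  [exp(5*t), t^2*exp(5*t)/2 + 2*t*exp(5*t), -t^2*exp(5*t)/2 - 3*t*exp(5*t)]
  [0, -t*exp(5*t) + exp(5*t), t*exp(5*t)]
  [0, -t*exp(5*t), t*exp(5*t) + exp(5*t)]

Strategy: write A = P · J · P⁻¹ where J is a Jordan canonical form, so e^{tA} = P · e^{tJ} · P⁻¹, and e^{tJ} can be computed block-by-block.

A has Jordan form
J =
  [5, 1, 0]
  [0, 5, 1]
  [0, 0, 5]
(up to reordering of blocks).

Per-block formulas:
  For a 3×3 Jordan block J_3(5): exp(t · J_3(5)) = e^(5t)·(I + t·N + (t^2/2)·N^2), where N is the 3×3 nilpotent shift.

After assembling e^{tJ} and conjugating by P, we get:

e^{tA} =
  [exp(5*t), t^2*exp(5*t)/2 + 2*t*exp(5*t), -t^2*exp(5*t)/2 - 3*t*exp(5*t)]
  [0, -t*exp(5*t) + exp(5*t), t*exp(5*t)]
  [0, -t*exp(5*t), t*exp(5*t) + exp(5*t)]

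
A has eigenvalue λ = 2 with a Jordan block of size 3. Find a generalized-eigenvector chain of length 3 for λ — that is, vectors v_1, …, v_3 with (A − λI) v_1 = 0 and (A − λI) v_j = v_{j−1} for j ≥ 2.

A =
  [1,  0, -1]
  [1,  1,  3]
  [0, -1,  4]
A Jordan chain for λ = 2 of length 3:
v_1 = (1, -2, -1)ᵀ
v_2 = (-1, 1, 0)ᵀ
v_3 = (1, 0, 0)ᵀ

Let N = A − (2)·I. We want v_3 with N^3 v_3 = 0 but N^2 v_3 ≠ 0; then v_{j-1} := N · v_j for j = 3, …, 2.

Pick v_3 = (1, 0, 0)ᵀ.
Then v_2 = N · v_3 = (-1, 1, 0)ᵀ.
Then v_1 = N · v_2 = (1, -2, -1)ᵀ.

Sanity check: (A − (2)·I) v_1 = (0, 0, 0)ᵀ = 0. ✓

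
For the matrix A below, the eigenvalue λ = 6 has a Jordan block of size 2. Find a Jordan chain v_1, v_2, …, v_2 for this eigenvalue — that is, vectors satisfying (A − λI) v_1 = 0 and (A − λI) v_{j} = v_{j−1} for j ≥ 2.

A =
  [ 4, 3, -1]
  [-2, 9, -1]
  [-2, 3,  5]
A Jordan chain for λ = 6 of length 2:
v_1 = (-2, -2, -2)ᵀ
v_2 = (1, 0, 0)ᵀ

Let N = A − (6)·I. We want v_2 with N^2 v_2 = 0 but N^1 v_2 ≠ 0; then v_{j-1} := N · v_j for j = 2, …, 2.

Pick v_2 = (1, 0, 0)ᵀ.
Then v_1 = N · v_2 = (-2, -2, -2)ᵀ.

Sanity check: (A − (6)·I) v_1 = (0, 0, 0)ᵀ = 0. ✓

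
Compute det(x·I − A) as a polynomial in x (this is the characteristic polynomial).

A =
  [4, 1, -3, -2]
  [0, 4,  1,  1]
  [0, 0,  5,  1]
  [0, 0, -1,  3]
x^4 - 16*x^3 + 96*x^2 - 256*x + 256

Expanding det(x·I − A) (e.g. by cofactor expansion or by noting that A is similar to its Jordan form J, which has the same characteristic polynomial as A) gives
  χ_A(x) = x^4 - 16*x^3 + 96*x^2 - 256*x + 256
which factors as (x - 4)^4. The eigenvalues (with algebraic multiplicities) are λ = 4 with multiplicity 4.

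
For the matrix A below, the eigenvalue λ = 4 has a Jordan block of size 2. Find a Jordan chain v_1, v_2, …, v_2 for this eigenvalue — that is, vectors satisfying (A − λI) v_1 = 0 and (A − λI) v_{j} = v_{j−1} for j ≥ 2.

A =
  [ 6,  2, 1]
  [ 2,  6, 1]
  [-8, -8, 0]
A Jordan chain for λ = 4 of length 2:
v_1 = (2, 2, -8)ᵀ
v_2 = (1, 0, 0)ᵀ

Let N = A − (4)·I. We want v_2 with N^2 v_2 = 0 but N^1 v_2 ≠ 0; then v_{j-1} := N · v_j for j = 2, …, 2.

Pick v_2 = (1, 0, 0)ᵀ.
Then v_1 = N · v_2 = (2, 2, -8)ᵀ.

Sanity check: (A − (4)·I) v_1 = (0, 0, 0)ᵀ = 0. ✓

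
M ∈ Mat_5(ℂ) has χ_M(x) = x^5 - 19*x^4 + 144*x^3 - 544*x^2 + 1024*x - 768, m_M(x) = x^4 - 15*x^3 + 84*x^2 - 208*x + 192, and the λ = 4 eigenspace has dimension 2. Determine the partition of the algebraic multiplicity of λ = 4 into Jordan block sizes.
Block sizes for λ = 4: [3, 1]

Step 1 — from the characteristic polynomial, algebraic multiplicity of λ = 4 is 4. From dim ker(M − (4)·I) = 2, there are exactly 2 Jordan blocks for λ = 4.
Step 2 — from the minimal polynomial, the factor (x − 4)^3 tells us the largest block for λ = 4 has size 3.
Step 3 — with total size 4, 2 blocks, and largest block 3, the block sizes (in nonincreasing order) are [3, 1].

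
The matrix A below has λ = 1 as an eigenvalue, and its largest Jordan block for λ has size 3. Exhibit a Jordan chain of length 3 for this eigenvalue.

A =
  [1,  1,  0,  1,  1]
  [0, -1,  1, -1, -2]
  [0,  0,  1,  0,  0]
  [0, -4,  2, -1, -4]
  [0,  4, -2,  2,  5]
A Jordan chain for λ = 1 of length 3:
v_1 = (-2, 0, 0, 0, 0)ᵀ
v_2 = (1, -2, 0, -4, 4)ᵀ
v_3 = (0, 1, 0, 0, 0)ᵀ

Let N = A − (1)·I. We want v_3 with N^3 v_3 = 0 but N^2 v_3 ≠ 0; then v_{j-1} := N · v_j for j = 3, …, 2.

Pick v_3 = (0, 1, 0, 0, 0)ᵀ.
Then v_2 = N · v_3 = (1, -2, 0, -4, 4)ᵀ.
Then v_1 = N · v_2 = (-2, 0, 0, 0, 0)ᵀ.

Sanity check: (A − (1)·I) v_1 = (0, 0, 0, 0, 0)ᵀ = 0. ✓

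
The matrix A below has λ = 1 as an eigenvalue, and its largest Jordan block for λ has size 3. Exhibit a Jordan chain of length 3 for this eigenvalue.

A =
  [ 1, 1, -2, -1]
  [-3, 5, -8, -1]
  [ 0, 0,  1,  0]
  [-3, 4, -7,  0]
A Jordan chain for λ = 1 of length 3:
v_1 = (1, 1, 0, 1)ᵀ
v_2 = (2, 2, 0, 1)ᵀ
v_3 = (2, 0, -1, 0)ᵀ

Let N = A − (1)·I. We want v_3 with N^3 v_3 = 0 but N^2 v_3 ≠ 0; then v_{j-1} := N · v_j for j = 3, …, 2.

Pick v_3 = (2, 0, -1, 0)ᵀ.
Then v_2 = N · v_3 = (2, 2, 0, 1)ᵀ.
Then v_1 = N · v_2 = (1, 1, 0, 1)ᵀ.

Sanity check: (A − (1)·I) v_1 = (0, 0, 0, 0)ᵀ = 0. ✓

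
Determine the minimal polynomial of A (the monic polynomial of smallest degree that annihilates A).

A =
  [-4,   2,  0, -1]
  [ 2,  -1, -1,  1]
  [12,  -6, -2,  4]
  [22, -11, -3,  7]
x^3

The characteristic polynomial is χ_A(x) = x^4, so the eigenvalues are known. The minimal polynomial is
  m_A(x) = Π_λ (x − λ)^{k_λ}
where k_λ is the size of the *largest* Jordan block for λ (equivalently, the smallest k with (A − λI)^k v = 0 for every generalised eigenvector v of λ).

  λ = 0: largest Jordan block has size 3, contributing (x − 0)^3

So m_A(x) = x^3 = x^3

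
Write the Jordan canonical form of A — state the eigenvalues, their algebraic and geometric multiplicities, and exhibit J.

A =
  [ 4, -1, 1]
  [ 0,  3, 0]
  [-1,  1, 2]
J_2(3) ⊕ J_1(3)

The characteristic polynomial is
  det(x·I − A) = x^3 - 9*x^2 + 27*x - 27 = (x - 3)^3

Eigenvalues and multiplicities (the geometric multiplicity of λ is n − rank(A − λI), which equals the number of Jordan blocks for λ):
  λ = 3: algebraic multiplicity = 3, geometric multiplicity = 2

Determining the block sizes for each eigenvalue:
  λ = 3: 2 blocks summing to 3 forces exactly one block of size 2 and the rest size 1 → block sizes [2, 1]

Assembling the blocks gives a Jordan form
J =
  [3, 1, 0]
  [0, 3, 0]
  [0, 0, 3]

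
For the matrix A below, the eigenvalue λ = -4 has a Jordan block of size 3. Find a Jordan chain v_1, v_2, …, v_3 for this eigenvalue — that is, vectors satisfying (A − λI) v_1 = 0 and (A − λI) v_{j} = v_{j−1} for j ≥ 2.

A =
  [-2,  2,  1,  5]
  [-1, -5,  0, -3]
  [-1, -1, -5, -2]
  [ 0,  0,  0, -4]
A Jordan chain for λ = -4 of length 3:
v_1 = (1, -1, 0, 0)ᵀ
v_2 = (2, -1, -1, 0)ᵀ
v_3 = (1, 0, 0, 0)ᵀ

Let N = A − (-4)·I. We want v_3 with N^3 v_3 = 0 but N^2 v_3 ≠ 0; then v_{j-1} := N · v_j for j = 3, …, 2.

Pick v_3 = (1, 0, 0, 0)ᵀ.
Then v_2 = N · v_3 = (2, -1, -1, 0)ᵀ.
Then v_1 = N · v_2 = (1, -1, 0, 0)ᵀ.

Sanity check: (A − (-4)·I) v_1 = (0, 0, 0, 0)ᵀ = 0. ✓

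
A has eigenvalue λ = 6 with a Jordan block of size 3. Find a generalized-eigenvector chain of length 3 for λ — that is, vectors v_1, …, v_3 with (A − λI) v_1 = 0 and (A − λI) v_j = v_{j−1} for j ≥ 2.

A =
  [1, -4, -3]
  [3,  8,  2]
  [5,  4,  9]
A Jordan chain for λ = 6 of length 3:
v_1 = (-2, 1, 2)ᵀ
v_2 = (-5, 3, 5)ᵀ
v_3 = (1, 0, 0)ᵀ

Let N = A − (6)·I. We want v_3 with N^3 v_3 = 0 but N^2 v_3 ≠ 0; then v_{j-1} := N · v_j for j = 3, …, 2.

Pick v_3 = (1, 0, 0)ᵀ.
Then v_2 = N · v_3 = (-5, 3, 5)ᵀ.
Then v_1 = N · v_2 = (-2, 1, 2)ᵀ.

Sanity check: (A − (6)·I) v_1 = (0, 0, 0)ᵀ = 0. ✓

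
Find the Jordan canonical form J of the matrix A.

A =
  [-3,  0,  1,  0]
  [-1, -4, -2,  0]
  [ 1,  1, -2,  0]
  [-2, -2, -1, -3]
J_3(-3) ⊕ J_1(-3)

The characteristic polynomial is
  det(x·I − A) = x^4 + 12*x^3 + 54*x^2 + 108*x + 81 = (x + 3)^4

Eigenvalues and multiplicities (the geometric multiplicity of λ is n − rank(A − λI), which equals the number of Jordan blocks for λ):
  λ = -3: algebraic multiplicity = 4, geometric multiplicity = 2

Determining the block sizes for each eigenvalue:
  λ = -3: with am = 4 and gm = 2, the partition is not yet determined (e.g. several partitions of 4 into 2 parts exist). Let N = A − (-3)·I. Computing rank(N^1) = 2, rank(N^2) = 1, rank(N^3) = 0; the number of blocks of size ≥ j is rank(N^{j−1}) − rank(N^j), giving [2, 1, 1]. So we have 1 block(s) of size 3, 1 block(s) of size 1 → block sizes [3, 1]

Assembling the blocks gives a Jordan form
J =
  [-3,  1,  0,  0]
  [ 0, -3,  1,  0]
  [ 0,  0, -3,  0]
  [ 0,  0,  0, -3]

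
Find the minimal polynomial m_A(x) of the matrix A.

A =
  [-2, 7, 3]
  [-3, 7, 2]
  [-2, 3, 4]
x^3 - 9*x^2 + 27*x - 27

The characteristic polynomial is χ_A(x) = (x - 3)^3, so the eigenvalues are known. The minimal polynomial is
  m_A(x) = Π_λ (x − λ)^{k_λ}
where k_λ is the size of the *largest* Jordan block for λ (equivalently, the smallest k with (A − λI)^k v = 0 for every generalised eigenvector v of λ).

  λ = 3: largest Jordan block has size 3, contributing (x − 3)^3

So m_A(x) = (x - 3)^3 = x^3 - 9*x^2 + 27*x - 27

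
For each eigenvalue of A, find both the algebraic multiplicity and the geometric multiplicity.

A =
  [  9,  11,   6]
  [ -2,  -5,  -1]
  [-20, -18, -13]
λ = -3: alg = 3, geom = 1

Step 1 — factor the characteristic polynomial to read off the algebraic multiplicities:
  χ_A(x) = (x + 3)^3

Step 2 — compute geometric multiplicities via the rank-nullity identity g(λ) = n − rank(A − λI):
  rank(A − (-3)·I) = 2, so dim ker(A − (-3)·I) = n − 2 = 1

Summary:
  λ = -3: algebraic multiplicity = 3, geometric multiplicity = 1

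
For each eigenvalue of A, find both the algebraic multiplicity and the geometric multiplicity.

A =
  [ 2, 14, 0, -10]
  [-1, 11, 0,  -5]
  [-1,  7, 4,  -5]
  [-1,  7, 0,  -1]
λ = 4: alg = 4, geom = 3

Step 1 — factor the characteristic polynomial to read off the algebraic multiplicities:
  χ_A(x) = (x - 4)^4

Step 2 — compute geometric multiplicities via the rank-nullity identity g(λ) = n − rank(A − λI):
  rank(A − (4)·I) = 1, so dim ker(A − (4)·I) = n − 1 = 3

Summary:
  λ = 4: algebraic multiplicity = 4, geometric multiplicity = 3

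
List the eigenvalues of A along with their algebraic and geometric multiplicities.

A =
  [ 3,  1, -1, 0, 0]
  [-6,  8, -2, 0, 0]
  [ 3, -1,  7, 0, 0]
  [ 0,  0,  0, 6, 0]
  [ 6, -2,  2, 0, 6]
λ = 6: alg = 5, geom = 4

Step 1 — factor the characteristic polynomial to read off the algebraic multiplicities:
  χ_A(x) = (x - 6)^5

Step 2 — compute geometric multiplicities via the rank-nullity identity g(λ) = n − rank(A − λI):
  rank(A − (6)·I) = 1, so dim ker(A − (6)·I) = n − 1 = 4

Summary:
  λ = 6: algebraic multiplicity = 5, geometric multiplicity = 4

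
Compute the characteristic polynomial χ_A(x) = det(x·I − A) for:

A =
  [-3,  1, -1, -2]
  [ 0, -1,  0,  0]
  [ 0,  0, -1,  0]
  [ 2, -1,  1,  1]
x^4 + 4*x^3 + 6*x^2 + 4*x + 1

Expanding det(x·I − A) (e.g. by cofactor expansion or by noting that A is similar to its Jordan form J, which has the same characteristic polynomial as A) gives
  χ_A(x) = x^4 + 4*x^3 + 6*x^2 + 4*x + 1
which factors as (x + 1)^4. The eigenvalues (with algebraic multiplicities) are λ = -1 with multiplicity 4.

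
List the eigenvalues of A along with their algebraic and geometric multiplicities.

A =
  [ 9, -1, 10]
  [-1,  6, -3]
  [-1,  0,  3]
λ = 6: alg = 3, geom = 1

Step 1 — factor the characteristic polynomial to read off the algebraic multiplicities:
  χ_A(x) = (x - 6)^3

Step 2 — compute geometric multiplicities via the rank-nullity identity g(λ) = n − rank(A − λI):
  rank(A − (6)·I) = 2, so dim ker(A − (6)·I) = n − 2 = 1

Summary:
  λ = 6: algebraic multiplicity = 3, geometric multiplicity = 1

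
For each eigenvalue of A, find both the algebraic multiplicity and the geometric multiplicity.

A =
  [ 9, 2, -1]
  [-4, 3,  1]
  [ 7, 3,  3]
λ = 5: alg = 3, geom = 1

Step 1 — factor the characteristic polynomial to read off the algebraic multiplicities:
  χ_A(x) = (x - 5)^3

Step 2 — compute geometric multiplicities via the rank-nullity identity g(λ) = n − rank(A − λI):
  rank(A − (5)·I) = 2, so dim ker(A − (5)·I) = n − 2 = 1

Summary:
  λ = 5: algebraic multiplicity = 3, geometric multiplicity = 1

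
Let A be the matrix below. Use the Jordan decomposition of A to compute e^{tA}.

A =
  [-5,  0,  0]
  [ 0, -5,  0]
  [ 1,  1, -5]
e^{tA} =
  [exp(-5*t), 0, 0]
  [0, exp(-5*t), 0]
  [t*exp(-5*t), t*exp(-5*t), exp(-5*t)]

Strategy: write A = P · J · P⁻¹ where J is a Jordan canonical form, so e^{tA} = P · e^{tJ} · P⁻¹, and e^{tJ} can be computed block-by-block.

A has Jordan form
J =
  [-5,  1,  0]
  [ 0, -5,  0]
  [ 0,  0, -5]
(up to reordering of blocks).

Per-block formulas:
  For a 2×2 Jordan block J_2(-5): exp(t · J_2(-5)) = e^(-5t)·(I + t·N), where N is the 2×2 nilpotent shift.
  For a 1×1 block at λ = -5: exp(t · [-5]) = [e^(-5t)].

After assembling e^{tJ} and conjugating by P, we get:

e^{tA} =
  [exp(-5*t), 0, 0]
  [0, exp(-5*t), 0]
  [t*exp(-5*t), t*exp(-5*t), exp(-5*t)]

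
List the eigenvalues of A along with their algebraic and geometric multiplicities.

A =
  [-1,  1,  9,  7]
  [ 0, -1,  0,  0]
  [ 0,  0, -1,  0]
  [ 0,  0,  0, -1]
λ = -1: alg = 4, geom = 3

Step 1 — factor the characteristic polynomial to read off the algebraic multiplicities:
  χ_A(x) = (x + 1)^4

Step 2 — compute geometric multiplicities via the rank-nullity identity g(λ) = n − rank(A − λI):
  rank(A − (-1)·I) = 1, so dim ker(A − (-1)·I) = n − 1 = 3

Summary:
  λ = -1: algebraic multiplicity = 4, geometric multiplicity = 3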